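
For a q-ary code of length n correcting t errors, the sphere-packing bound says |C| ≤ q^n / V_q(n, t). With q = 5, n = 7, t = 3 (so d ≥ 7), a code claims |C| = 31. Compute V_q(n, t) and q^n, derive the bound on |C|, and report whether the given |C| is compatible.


V_q(n, t) = 2605, q^n = 78125, Hamming bound = 29, |C| = 31 > bound (violated).

Step 1: Compute V_q(n, t) = Σ_{j=0}^3 C(n, j) (q−1)^j.
  j = 0: C(7,0)·(4)^0 = 1·1 = 1.
  j = 1: C(7,1)·(4)^1 = 7·4 = 28.
  j = 2: C(7,2)·(4)^2 = 21·16 = 336.
  j = 3: C(7,3)·(4)^3 = 35·64 = 2240.
  V_q(n, t) = 1 + 28 + 336 + 2240 = 2605.
Step 2: q^n = 5^7 = 78125.
Step 3: Hamming bound ⌊q^n / V_q(n,t)⌋ = ⌊78125/2605⌋ = 29.
Step 4: Compare |C| = 31 to 29: violated.
The claimed |C| lies above the Hamming bound, so no 5-ary code of length 7 with d ≥ 7 can have 31 codewords.


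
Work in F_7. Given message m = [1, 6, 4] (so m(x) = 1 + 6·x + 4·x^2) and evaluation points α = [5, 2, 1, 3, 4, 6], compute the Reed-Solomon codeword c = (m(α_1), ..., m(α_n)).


c = [5, 1, 4, 6, 5, 6]

Message polynomial: m(x) = 1 + 6·x + 4·x^2 (mod 7).
For each evaluation point α_i, compute m(α_i) mod 7:
  α_1 = 5: Horner steps 4 → 5 → 5, so m(5) = 5.
  α_2 = 2: Horner steps 4 → 0 → 1, so m(2) = 1.
  α_3 = 1: Horner steps 4 → 3 → 4, so m(1) = 4.
  α_4 = 3: Horner steps 4 → 4 → 6, so m(3) = 6.
  α_5 = 4: Horner steps 4 → 1 → 5, so m(4) = 5.
  α_6 = 6: Horner steps 4 → 2 → 6, so m(6) = 6.
Codeword c = [5, 1, 4, 6, 5, 6] ∈ F_7^6.


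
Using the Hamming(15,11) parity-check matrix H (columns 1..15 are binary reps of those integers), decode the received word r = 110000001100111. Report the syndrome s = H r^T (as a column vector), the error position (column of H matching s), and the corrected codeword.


s = (1, 1, 0, 0)^T, error position = 12, corrected codeword c = 110000001101111

Compute s = H r^T mod 2 one row at a time:
  s_1 = 0 + 1 + 1 + 0 + 0 + 1 + 1 + 1 = 5 ≡ 1 (mod 2).
  s_2 = 0 + 0 + 0 + 0 + 0 + 1 + 1 + 1 = 3 ≡ 1 (mod 2).
  s_3 = 1 + 0 + 0 + 0 + 1 + 0 + 1 + 1 = 4 ≡ 0 (mod 2).
  s_4 = 1 + 0 + 0 + 0 + 1 + 0 + 1 + 1 = 4 ≡ 0 (mod 2).
s = (1, 1, 0, 0)^T — this equals column 12 of H (binary 1100), so error is at position 12.
Correct: flip bit 12 of r = 110000001100111 to get c = 110000001101111.


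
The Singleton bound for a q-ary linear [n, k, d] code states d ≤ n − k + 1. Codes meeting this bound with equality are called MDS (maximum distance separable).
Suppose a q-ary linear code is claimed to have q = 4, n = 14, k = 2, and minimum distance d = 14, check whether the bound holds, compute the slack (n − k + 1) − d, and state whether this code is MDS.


Singleton RHS = n − k + 1 = 13, slack = -1, bound violated (no such code; not MDS).

Singleton bound: d ≤ n − k + 1.
Here n = 14, k = 2, so n − k + 1 = 13.
Given d = 14, check d ≤ 13: NO.
Slack = (n − k + 1) − d = -1.
The slack is negative: d = 14 exceeds n − k + 1 = 13 by 1, so the Singleton bound is violated and no linear [14, 2, 14]_4 code can exist. In particular it is not MDS (MDS requires d = n − k + 1 exactly).
Description: the claimed parameters are [14, 2, 14]_4; such a code would be impossible (violates the Singleton bound).


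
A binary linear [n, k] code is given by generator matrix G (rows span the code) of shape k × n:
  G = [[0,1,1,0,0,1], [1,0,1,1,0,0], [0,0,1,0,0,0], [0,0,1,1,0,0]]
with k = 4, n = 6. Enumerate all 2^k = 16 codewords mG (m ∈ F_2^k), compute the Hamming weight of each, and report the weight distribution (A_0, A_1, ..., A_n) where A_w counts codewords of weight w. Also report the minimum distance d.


Weight distribution: A_0 = 1, A_1 = 3, A_2 = 4, A_3 = 4, A_4 = 3, A_5 = 1. Minimum distance d = 1.

Enumerate all 2^4 = 16 messages m ∈ F_2^4.
For each, compute codeword c = mG in F_2^6, then tally its weight.
  m = 0000 → c = 000000, weight = 0.
  m = 1000 → c = 011001, weight = 3.
  m = 0100 → c = 101100, weight = 3.
  m = 1100 → c = 110101, weight = 4.
  m = 0010 → c = 001000, weight = 1.
  m = 1010 → c = 010001, weight = 2.
  m = 0110 → c = 100100, weight = 2.
  m = 1110 → c = 111101, weight = 5.
  m = 0001 → c = 001100, weight = 2.
  m = 1001 → c = 010101, weight = 3.
  m = 0101 → c = 100000, weight = 1.
  m = 1101 → c = 111001, weight = 4.
  m = 0011 → c = 000100, weight = 1.
  m = 1011 → c = 011101, weight = 4.
  m = 0111 → c = 101000, weight = 2.
  m = 1111 → c = 110001, weight = 3.
Tally weights:
  weight 0: 1 codewords.
  weight 1: 3 codewords.
  weight 2: 4 codewords.
  weight 3: 4 codewords.
  weight 4: 3 codewords.
  weight 5: 1 codewords.
Minimum distance d = smallest w > 0 with A_w > 0 = 1.
Sanity: Σ A_w = 16 = 2^4 = 16 ✓.


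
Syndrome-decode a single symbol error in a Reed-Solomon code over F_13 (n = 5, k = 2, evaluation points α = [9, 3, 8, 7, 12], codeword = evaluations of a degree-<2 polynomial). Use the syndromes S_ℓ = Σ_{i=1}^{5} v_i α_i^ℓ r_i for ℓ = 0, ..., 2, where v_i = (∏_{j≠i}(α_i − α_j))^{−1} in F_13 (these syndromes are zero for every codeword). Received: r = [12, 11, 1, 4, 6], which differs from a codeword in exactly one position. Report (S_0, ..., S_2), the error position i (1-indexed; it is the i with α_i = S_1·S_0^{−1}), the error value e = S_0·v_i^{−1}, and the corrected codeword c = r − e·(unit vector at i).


S = (12, 6, 3), error at position 4, error magnitude e = 1, c = [12, 11, 1, 3, 6].

Step 1: column multipliers v_i = (∏_{j≠i}(α_i − α_j))^{−1} mod 13.
  i = 1 (α = 9): (9−3)(9−8)(9−7)(9−12) = 6·1·2·(−3) = −36 ≡ 3, so v_1 = 3^{−1} = 9 (mod 13).
  i = 2 (α = 3): (3−9)(3−8)(3−7)(3−12) = (−6)·(−5)·(−4)·(−9) = 1080 ≡ 1, so v_2 = 1^{−1} = 1 (mod 13).
  i = 3 (α = 8): (8−9)(8−3)(8−7)(8−12) = (−1)·5·1·(−4) = 20 ≡ 7, so v_3 = 7^{−1} = 2 (mod 13).
  i = 4 (α = 7): (7−9)(7−3)(7−8)(7−12) = (−2)·4·(−1)·(−5) = −40 ≡ 12, so v_4 = 12^{−1} = 12 (mod 13).
  i = 5 (α = 12): (12−9)(12−3)(12−8)(12−7) = 3·9·4·5 = 540 ≡ 7, so v_5 = 7^{−1} = 2 (mod 13).
  v = [9, 1, 2, 12, 2].
Step 2: syndromes of r = [12, 11, 1, 4, 6] (all sums mod 13).
  S_0 = Σ v_i r_i = 9·12 + 1·11 + 2·1 + 12·4 + 2·6 = 181 ≡ 12.
  S_1 = Σ v_i α_i r_i = 9·9·12 + 1·3·11 + 2·8·1 + 12·7·4 + 2·12·6 = 1501 ≡ 6.
  α_i^2 mod 13 = [3, 9, 12, 10, 1].
  S_2 = Σ v_i α_i^2 r_i = 9·3·12 + 1·9·11 + 2·12·1 + 12·10·4 + 2·1·6 = 939 ≡ 3.
  S = (12, 6, 3) ≠ 0, so r is not a codeword (an error is present).
Step 3: locate the error. For a single error e at position i, S_ℓ = v_i·e·α_i^ℓ, so α_err = S_1/S_0.
  S_0^{−1} = 12^{−1} = 12 (mod 13), so α_err = 6·12 = 72 ≡ 7 = α_4. Error position i = 4.
  Consistency check: S_2/S_1 = 3·11 = 33 ≡ 7 = α_err ✓ (single-error assumption holds).
Step 4: error magnitude e = S_0/v_4 = S_0·∏_{j≠4}(α_4 − α_j) = 12·12 = 144 ≡ 1 (mod 13).
Step 5: correct position 4: c_4 = r_4 − e = 4 − 1 ≡ 3 (mod 13). Hence c = [12, 11, 1, 3, 6].
  Check: interpolating c through the α_i gives m(x) = 4 + 11·x (degree < 2) with m(α_i) = c_i for every i, so c is indeed a codeword.


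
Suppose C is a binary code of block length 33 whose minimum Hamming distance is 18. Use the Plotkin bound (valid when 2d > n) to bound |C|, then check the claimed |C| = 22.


Plotkin bound M ≤ 12; given |C| = 22 > bound (violated).

Check applicability: 2d = 36, n = 33.
2d − n = 3 > 0, so Plotkin applies.
Compute d/(2d−n) = 18/3 ≈ 6.0000.
⌊d/(2d−n)⌋ = 6.
Plotkin bound: M ≤ 2·6 = 12.
Given |C| = 22, check: VIOLATED.
This |C| is above the Plotkin bound, so no binary code with n = 33, d = 18 and 22 codewords exists.


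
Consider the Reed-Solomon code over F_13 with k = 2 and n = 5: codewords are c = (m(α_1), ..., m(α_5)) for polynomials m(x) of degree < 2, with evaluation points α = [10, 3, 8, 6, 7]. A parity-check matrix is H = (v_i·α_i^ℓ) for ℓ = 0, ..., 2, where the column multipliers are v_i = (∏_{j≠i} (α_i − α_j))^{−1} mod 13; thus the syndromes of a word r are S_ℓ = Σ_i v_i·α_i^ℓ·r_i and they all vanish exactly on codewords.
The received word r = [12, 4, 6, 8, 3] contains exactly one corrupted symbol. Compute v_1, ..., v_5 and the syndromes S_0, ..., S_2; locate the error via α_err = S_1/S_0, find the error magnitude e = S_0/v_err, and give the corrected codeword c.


S = (4, 11, 1), error at position 4, error magnitude e = 8, c = [12, 4, 6, 0, 3].

Step 1: column multipliers v_i = (∏_{j≠i}(α_i − α_j))^{−1} mod 13.
  i = 1 (α = 10): (10−3)(10−8)(10−6)(10−7) = 7·2·4·3 = 168 ≡ 12, so v_1 = 12^{−1} = 12 (mod 13).
  i = 2 (α = 3): (3−10)(3−8)(3−6)(3−7) = (−7)·(−5)·(−3)·(−4) = 420 ≡ 4, so v_2 = 4^{−1} = 10 (mod 13).
  i = 3 (α = 8): (8−10)(8−3)(8−6)(8−7) = (−2)·5·2·1 = −20 ≡ 6, so v_3 = 6^{−1} = 11 (mod 13).
  i = 4 (α = 6): (6−10)(6−3)(6−8)(6−7) = (−4)·3·(−2)·(−1) = −24 ≡ 2, so v_4 = 2^{−1} = 7 (mod 13).
  i = 5 (α = 7): (7−10)(7−3)(7−8)(7−6) = (−3)·4·(−1)·1 = 12 ≡ 12, so v_5 = 12^{−1} = 12 (mod 13).
  v = [12, 10, 11, 7, 12].
Step 2: syndromes of r = [12, 4, 6, 8, 3] (all sums mod 13).
  S_0 = Σ v_i r_i = 12·12 + 10·4 + 11·6 + 7·8 + 12·3 = 342 ≡ 4.
  S_1 = Σ v_i α_i r_i = 12·10·12 + 10·3·4 + 11·8·6 + 7·6·8 + 12·7·3 = 2676 ≡ 11.
  α_i^2 mod 13 = [9, 9, 12, 10, 10].
  S_2 = Σ v_i α_i^2 r_i = 12·9·12 + 10·9·4 + 11·12·6 + 7·10·8 + 12·10·3 = 3368 ≡ 1.
  S = (4, 11, 1) ≠ 0, so r is not a codeword (an error is present).
Step 3: locate the error. For a single error e at position i, S_ℓ = v_i·e·α_i^ℓ, so α_err = S_1/S_0.
  S_0^{−1} = 4^{−1} = 10 (mod 13), so α_err = 11·10 = 110 ≡ 6 = α_4. Error position i = 4.
  Consistency check: S_2/S_1 = 1·6 = 6 ≡ 6 = α_err ✓ (single-error assumption holds).
Step 4: error magnitude e = S_0/v_4 = S_0·∏_{j≠4}(α_4 − α_j) = 4·2 = 8 ≡ 8 (mod 13).
Step 5: correct position 4: c_4 = r_4 − e = 8 − 8 ≡ 0 (mod 13). Hence c = [12, 4, 6, 0, 3].
  Check: interpolating c through the α_i gives m(x) = 8 + 3·x (degree < 2) with m(α_i) = c_i for every i, so c is indeed a codeword.


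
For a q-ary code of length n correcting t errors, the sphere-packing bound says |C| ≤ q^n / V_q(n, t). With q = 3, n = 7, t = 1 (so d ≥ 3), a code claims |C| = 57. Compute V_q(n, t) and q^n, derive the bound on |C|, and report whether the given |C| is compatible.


V_q(n, t) = 15, q^n = 2187, Hamming bound = 145, |C| = 57 ≤ bound (satisfied).

Step 1: Compute V_q(n, t) = Σ_{j=0}^1 C(n, j) (q−1)^j.
  j = 0: C(7,0)·(2)^0 = 1·1 = 1.
  j = 1: C(7,1)·(2)^1 = 7·2 = 14.
  V_q(n, t) = 1 + 14 = 15.
Step 2: q^n = 3^7 = 2187.
Step 3: Hamming bound ⌊q^n / V_q(n,t)⌋ = ⌊2187/15⌋ = 145.
Step 4: Compare |C| = 57 to 145: satisfied.
The claimed |C| lies below the Hamming bound.


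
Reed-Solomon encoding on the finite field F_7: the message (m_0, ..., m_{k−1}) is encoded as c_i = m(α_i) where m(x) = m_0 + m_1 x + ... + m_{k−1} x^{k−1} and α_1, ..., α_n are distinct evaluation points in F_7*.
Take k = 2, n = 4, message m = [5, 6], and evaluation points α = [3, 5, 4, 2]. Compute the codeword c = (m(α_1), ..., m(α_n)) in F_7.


c = [2, 0, 1, 3]

Message polynomial: m(x) = 5 + 6·x (mod 7).
For each evaluation point α_i, compute m(α_i) mod 7:
  α_1 = 3: Horner steps 6 → 2, so m(3) = 2.
  α_2 = 5: Horner steps 6 → 0, so m(5) = 0.
  α_3 = 4: Horner steps 6 → 1, so m(4) = 1.
  α_4 = 2: Horner steps 6 → 3, so m(2) = 3.
Codeword c = [2, 0, 1, 3] ∈ F_7^4.


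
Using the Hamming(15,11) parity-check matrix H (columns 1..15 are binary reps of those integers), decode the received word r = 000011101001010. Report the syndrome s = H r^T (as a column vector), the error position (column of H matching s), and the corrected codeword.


s = (1, 1, 1, 1)^T, error position = 15, corrected codeword c = 000011101001011

Compute s = H r^T mod 2 one row at a time:
  s_1 = 0 + 1 + 0 + 0 + 1 + 0 + 1 + 0 = 3 ≡ 1 (mod 2).
  s_2 = 0 + 1 + 1 + 1 + 1 + 0 + 1 + 0 = 5 ≡ 1 (mod 2).
  s_3 = 0 + 0 + 1 + 1 + 0 + 0 + 1 + 0 = 3 ≡ 1 (mod 2).
  s_4 = 0 + 0 + 1 + 1 + 1 + 0 + 0 + 0 = 3 ≡ 1 (mod 2).
s = (1, 1, 1, 1)^T — this equals column 15 of H (binary 1111), so error is at position 15.
Correct: flip bit 15 of r = 000011101001010 to get c = 000011101001011.


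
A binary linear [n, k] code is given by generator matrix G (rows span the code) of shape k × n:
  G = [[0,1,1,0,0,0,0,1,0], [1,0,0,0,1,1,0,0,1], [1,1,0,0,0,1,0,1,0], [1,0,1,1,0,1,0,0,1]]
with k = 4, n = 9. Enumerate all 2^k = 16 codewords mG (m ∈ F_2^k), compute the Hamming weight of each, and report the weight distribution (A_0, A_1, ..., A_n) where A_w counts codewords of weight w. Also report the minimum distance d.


Weight distribution: A_0 = 1, A_2 = 1, A_3 = 4, A_4 = 5, A_5 = 2, A_6 = 1, A_7 = 2. Minimum distance d = 2.

Enumerate all 2^4 = 16 messages m ∈ F_2^4.
For each, compute codeword c = mG in F_2^9, then tally its weight.
  m = 0000 → c = 000000000, weight = 0.
  m = 1000 → c = 011000010, weight = 3.
  m = 0100 → c = 100011001, weight = 4.
  m = 1100 → c = 111011011, weight = 7.
  m = 0010 → c = 110001010, weight = 4.
  m = 1010 → c = 101001000, weight = 3.
  m = 0110 → c = 010010011, weight = 4.
  m = 1110 → c = 001010001, weight = 3.
  m = 0001 → c = 101101001, weight = 5.
  m = 1001 → c = 110101011, weight = 6.
  m = 0101 → c = 001110000, weight = 3.
  m = 1101 → c = 010110010, weight = 4.
  m = 0011 → c = 011100011, weight = 5.
  m = 1011 → c = 000100001, weight = 2.
  m = 0111 → c = 111111010, weight = 7.
  m = 1111 → c = 100111000, weight = 4.
Tally weights:
  weight 0: 1 codewords.
  weight 2: 1 codewords.
  weight 3: 4 codewords.
  weight 4: 5 codewords.
  weight 5: 2 codewords.
  weight 6: 1 codewords.
  weight 7: 2 codewords.
Minimum distance d = smallest w > 0 with A_w > 0 = 2.
Sanity: Σ A_w = 16 = 2^4 = 16 ✓.


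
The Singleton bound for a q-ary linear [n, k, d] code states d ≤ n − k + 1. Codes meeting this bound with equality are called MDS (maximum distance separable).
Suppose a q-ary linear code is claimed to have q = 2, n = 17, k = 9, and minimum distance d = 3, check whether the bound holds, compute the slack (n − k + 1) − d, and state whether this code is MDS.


Singleton RHS = n − k + 1 = 9, slack = 6, bound satisfied, not MDS.

Singleton bound: d ≤ n − k + 1.
Here n = 17, k = 9, so n − k + 1 = 9.
Given d = 3, check d ≤ 9: YES.
Slack = (n − k + 1) − d = 6.
The code is NOT MDS (slack = 6 > 0).
Description: the claimed parameters are [17, 9, 3]_2; such a code would be non-MDS.


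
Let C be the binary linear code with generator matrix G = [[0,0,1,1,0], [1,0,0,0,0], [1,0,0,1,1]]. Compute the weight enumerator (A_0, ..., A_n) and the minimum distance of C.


Weight distribution: A_0 = 1, A_1 = 1, A_2 = 3, A_3 = 3. Minimum distance d = 1.

Enumerate all 2^3 = 8 messages m ∈ F_2^3.
For each, compute codeword c = mG in F_2^5, then tally its weight.
  m = 000 → c = 00000, weight = 0.
  m = 100 → c = 00110, weight = 2.
  m = 010 → c = 10000, weight = 1.
  m = 110 → c = 10110, weight = 3.
  m = 001 → c = 10011, weight = 3.
  m = 101 → c = 10101, weight = 3.
  m = 011 → c = 00011, weight = 2.
  m = 111 → c = 00101, weight = 2.
Tally weights:
  weight 0: 1 codewords.
  weight 1: 1 codewords.
  weight 2: 3 codewords.
  weight 3: 3 codewords.
Minimum distance d = smallest w > 0 with A_w > 0 = 1.
Sanity: Σ A_w = 8 = 2^3 = 8 ✓.


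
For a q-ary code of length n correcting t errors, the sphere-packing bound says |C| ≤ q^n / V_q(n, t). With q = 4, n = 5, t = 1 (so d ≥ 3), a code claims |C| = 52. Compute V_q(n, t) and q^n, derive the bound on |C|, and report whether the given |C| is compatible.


V_q(n, t) = 16, q^n = 1024, Hamming bound = 64, |C| = 52 ≤ bound (satisfied).

Step 1: Compute V_q(n, t) = Σ_{j=0}^1 C(n, j) (q−1)^j.
  j = 0: C(5,0)·(3)^0 = 1·1 = 1.
  j = 1: C(5,1)·(3)^1 = 5·3 = 15.
  V_q(n, t) = 1 + 15 = 16.
Step 2: q^n = 4^5 = 1024.
Step 3: Hamming bound ⌊q^n / V_q(n,t)⌋ = ⌊1024/16⌋ = 64.
Step 4: Compare |C| = 52 to 64: satisfied.
The claimed |C| lies below the Hamming bound.


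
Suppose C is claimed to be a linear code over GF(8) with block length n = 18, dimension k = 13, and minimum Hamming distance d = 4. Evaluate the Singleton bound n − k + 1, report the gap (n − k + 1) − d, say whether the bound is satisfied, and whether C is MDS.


Singleton RHS = n − k + 1 = 6, slack = 2, bound satisfied, not MDS.

Singleton bound: d ≤ n − k + 1.
Here n = 18, k = 13, so n − k + 1 = 6.
Given d = 4, check d ≤ 6: YES.
Slack = (n − k + 1) − d = 2.
The code is NOT MDS (slack = 2 > 0).
Description: the claimed parameters are [18, 13, 4]_8; such a code would be non-MDS.


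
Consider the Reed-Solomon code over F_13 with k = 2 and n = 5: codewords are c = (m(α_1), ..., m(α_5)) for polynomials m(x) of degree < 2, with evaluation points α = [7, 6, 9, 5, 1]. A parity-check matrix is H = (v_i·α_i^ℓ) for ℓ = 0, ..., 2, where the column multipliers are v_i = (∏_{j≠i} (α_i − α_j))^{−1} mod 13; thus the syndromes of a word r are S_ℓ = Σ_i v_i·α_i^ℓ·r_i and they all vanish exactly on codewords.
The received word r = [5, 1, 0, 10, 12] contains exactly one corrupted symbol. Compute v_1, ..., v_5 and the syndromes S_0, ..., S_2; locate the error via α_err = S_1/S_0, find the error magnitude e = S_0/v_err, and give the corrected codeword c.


S = (4, 4, 4), error at position 5, error magnitude e = 5, c = [5, 1, 0, 10, 7].

Step 1: column multipliers v_i = (∏_{j≠i}(α_i − α_j))^{−1} mod 13.
  i = 1 (α = 7): (7−6)(7−9)(7−5)(7−1) = 1·(−2)·2·6 = −24 ≡ 2, so v_1 = 2^{−1} = 7 (mod 13).
  i = 2 (α = 6): (6−7)(6−9)(6−5)(6−1) = (−1)·(−3)·1·5 = 15 ≡ 2, so v_2 = 2^{−1} = 7 (mod 13).
  i = 3 (α = 9): (9−7)(9−6)(9−5)(9−1) = 2·3·4·8 = 192 ≡ 10, so v_3 = 10^{−1} = 4 (mod 13).
  i = 4 (α = 5): (5−7)(5−6)(5−9)(5−1) = (−2)·(−1)·(−4)·4 = −32 ≡ 7, so v_4 = 7^{−1} = 2 (mod 13).
  i = 5 (α = 1): (1−7)(1−6)(1−9)(1−5) = (−6)·(−5)·(−8)·(−4) = 960 ≡ 11, so v_5 = 11^{−1} = 6 (mod 13).
  v = [7, 7, 4, 2, 6].
Step 2: syndromes of r = [5, 1, 0, 10, 12] (all sums mod 13).
  S_0 = Σ v_i r_i = 7·5 + 7·1 + 4·0 + 2·10 + 6·12 = 134 ≡ 4.
  S_1 = Σ v_i α_i r_i = 7·7·5 + 7·6·1 + 4·9·0 + 2·5·10 + 6·1·12 = 459 ≡ 4.
  α_i^2 mod 13 = [10, 10, 3, 12, 1].
  S_2 = Σ v_i α_i^2 r_i = 7·10·5 + 7·10·1 + 4·3·0 + 2·12·10 + 6·1·12 = 732 ≡ 4.
  S = (4, 4, 4) ≠ 0, so r is not a codeword (an error is present).
Step 3: locate the error. For a single error e at position i, S_ℓ = v_i·e·α_i^ℓ, so α_err = S_1/S_0.
  S_0^{−1} = 4^{−1} = 10 (mod 13), so α_err = 4·10 = 40 ≡ 1 = α_5. Error position i = 5.
  Consistency check: S_2/S_1 = 4·10 = 40 ≡ 1 = α_err ✓ (single-error assumption holds).
Step 4: error magnitude e = S_0/v_5 = S_0·∏_{j≠5}(α_5 − α_j) = 4·11 = 44 ≡ 5 (mod 13).
Step 5: correct position 5: c_5 = r_5 − e = 12 − 5 ≡ 7 (mod 13). Hence c = [5, 1, 0, 10, 7].
  Check: interpolating c through the α_i gives m(x) = 3 + 4·x (degree < 2) with m(α_i) = c_i for every i, so c is indeed a codeword.


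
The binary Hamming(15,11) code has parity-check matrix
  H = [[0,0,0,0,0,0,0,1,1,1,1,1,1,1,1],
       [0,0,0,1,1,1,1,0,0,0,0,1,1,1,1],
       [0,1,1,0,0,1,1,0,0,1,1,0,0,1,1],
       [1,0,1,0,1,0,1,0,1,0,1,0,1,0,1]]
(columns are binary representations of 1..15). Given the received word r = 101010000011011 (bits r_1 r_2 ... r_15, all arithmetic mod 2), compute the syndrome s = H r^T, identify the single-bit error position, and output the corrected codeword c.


s = (0, 0, 0, 1)^T, error position = 1, corrected codeword c = 001010000011011

Compute s = H r^T mod 2 one row at a time:
  s_1 = 0 + 0 + 0 + 1 + 1 + 0 + 1 + 1 = 4 ≡ 0 (mod 2).
  s_2 = 0 + 1 + 0 + 0 + 1 + 0 + 1 + 1 = 4 ≡ 0 (mod 2).
  s_3 = 0 + 1 + 0 + 0 + 0 + 1 + 1 + 1 = 4 ≡ 0 (mod 2).
  s_4 = 1 + 1 + 1 + 0 + 0 + 1 + 0 + 1 = 5 ≡ 1 (mod 2).
s = (0, 0, 0, 1)^T — this equals column 1 of H (binary 0001), so error is at position 1.
Correct: flip bit 1 of r = 101010000011011 to get c = 001010000011011.


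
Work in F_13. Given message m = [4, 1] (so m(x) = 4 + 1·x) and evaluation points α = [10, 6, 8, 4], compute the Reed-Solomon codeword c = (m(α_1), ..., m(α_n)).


c = [1, 10, 12, 8]

Message polynomial: m(x) = 4 + 1·x (mod 13).
For each evaluation point α_i, compute m(α_i) mod 13:
  α_1 = 10: Horner steps 1 → 1, so m(10) = 1.
  α_2 = 6: Horner steps 1 → 10, so m(6) = 10.
  α_3 = 8: Horner steps 1 → 12, so m(8) = 12.
  α_4 = 4: Horner steps 1 → 8, so m(4) = 8.
Codeword c = [1, 10, 12, 8] ∈ F_13^4.


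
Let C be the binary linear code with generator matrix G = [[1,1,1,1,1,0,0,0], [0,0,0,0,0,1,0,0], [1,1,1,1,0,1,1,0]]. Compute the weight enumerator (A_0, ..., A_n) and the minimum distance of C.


Weight distribution: A_0 = 1, A_1 = 1, A_2 = 1, A_3 = 1, A_5 = 2, A_6 = 2. Minimum distance d = 1.

Enumerate all 2^3 = 8 messages m ∈ F_2^3.
For each, compute codeword c = mG in F_2^8, then tally its weight.
  m = 000 → c = 00000000, weight = 0.
  m = 100 → c = 11111000, weight = 5.
  m = 010 → c = 00000100, weight = 1.
  m = 110 → c = 11111100, weight = 6.
  m = 001 → c = 11110110, weight = 6.
  m = 101 → c = 00001110, weight = 3.
  m = 011 → c = 11110010, weight = 5.
  m = 111 → c = 00001010, weight = 2.
Tally weights:
  weight 0: 1 codewords.
  weight 1: 1 codewords.
  weight 2: 1 codewords.
  weight 3: 1 codewords.
  weight 5: 2 codewords.
  weight 6: 2 codewords.
Minimum distance d = smallest w > 0 with A_w > 0 = 1.
Sanity: Σ A_w = 8 = 2^3 = 8 ✓.


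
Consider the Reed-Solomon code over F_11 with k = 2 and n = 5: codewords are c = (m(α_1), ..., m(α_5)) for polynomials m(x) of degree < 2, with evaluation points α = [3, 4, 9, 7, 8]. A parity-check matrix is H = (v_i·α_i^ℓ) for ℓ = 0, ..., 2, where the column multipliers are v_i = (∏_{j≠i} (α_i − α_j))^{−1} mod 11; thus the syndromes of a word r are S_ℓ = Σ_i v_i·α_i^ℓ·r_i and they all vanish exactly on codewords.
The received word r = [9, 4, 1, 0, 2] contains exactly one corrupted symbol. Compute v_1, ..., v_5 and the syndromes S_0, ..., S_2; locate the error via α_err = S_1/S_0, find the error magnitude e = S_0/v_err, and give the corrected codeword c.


S = (9, 6, 4), error at position 5, error magnitude e = 7, c = [9, 4, 1, 0, 6].

Step 1: column multipliers v_i = (∏_{j≠i}(α_i − α_j))^{−1} mod 11.
  i = 1 (α = 3): (3−4)(3−9)(3−7)(3−8) = (−1)·(−6)·(−4)·(−5) = 120 ≡ 10, so v_1 = 10^{−1} = 10 (mod 11).
  i = 2 (α = 4): (4−3)(4−9)(4−7)(4−8) = 1·(−5)·(−3)·(−4) = −60 ≡ 6, so v_2 = 6^{−1} = 2 (mod 11).
  i = 3 (α = 9): (9−3)(9−4)(9−7)(9−8) = 6·5·2·1 = 60 ≡ 5, so v_3 = 5^{−1} = 9 (mod 11).
  i = 4 (α = 7): (7−3)(7−4)(7−9)(7−8) = 4·3·(−2)·(−1) = 24 ≡ 2, so v_4 = 2^{−1} = 6 (mod 11).
  i = 5 (α = 8): (8−3)(8−4)(8−9)(8−7) = 5·4·(−1)·1 = −20 ≡ 2, so v_5 = 2^{−1} = 6 (mod 11).
  v = [10, 2, 9, 6, 6].
Step 2: syndromes of r = [9, 4, 1, 0, 2] (all sums mod 11).
  S_0 = Σ v_i r_i = 10·9 + 2·4 + 9·1 + 6·0 + 6·2 = 119 ≡ 9.
  S_1 = Σ v_i α_i r_i = 10·3·9 + 2·4·4 + 9·9·1 + 6·7·0 + 6·8·2 = 479 ≡ 6.
  α_i^2 mod 11 = [9, 5, 4, 5, 9].
  S_2 = Σ v_i α_i^2 r_i = 10·9·9 + 2·5·4 + 9·4·1 + 6·5·0 + 6·9·2 = 994 ≡ 4.
  S = (9, 6, 4) ≠ 0, so r is not a codeword (an error is present).
Step 3: locate the error. For a single error e at position i, S_ℓ = v_i·e·α_i^ℓ, so α_err = S_1/S_0.
  S_0^{−1} = 9^{−1} = 5 (mod 11), so α_err = 6·5 = 30 ≡ 8 = α_5. Error position i = 5.
  Consistency check: S_2/S_1 = 4·2 = 8 ≡ 8 = α_err ✓ (single-error assumption holds).
Step 4: error magnitude e = S_0/v_5 = S_0·∏_{j≠5}(α_5 − α_j) = 9·2 = 18 ≡ 7 (mod 11).
Step 5: correct position 5: c_5 = r_5 − e = 2 − 7 ≡ 6 (mod 11). Hence c = [9, 4, 1, 0, 6].
  Check: interpolating c through the α_i gives m(x) = 2 + 6·x (degree < 2) with m(α_i) = c_i for every i, so c is indeed a codeword.


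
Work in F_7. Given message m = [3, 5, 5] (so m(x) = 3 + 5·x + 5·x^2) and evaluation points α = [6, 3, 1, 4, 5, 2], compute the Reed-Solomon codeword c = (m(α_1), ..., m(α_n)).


c = [3, 0, 6, 5, 6, 5]

Message polynomial: m(x) = 3 + 5·x + 5·x^2 (mod 7).
For each evaluation point α_i, compute m(α_i) mod 7:
  α_1 = 6: Horner steps 5 → 0 → 3, so m(6) = 3.
  α_2 = 3: Horner steps 5 → 6 → 0, so m(3) = 0.
  α_3 = 1: Horner steps 5 → 3 → 6, so m(1) = 6.
  α_4 = 4: Horner steps 5 → 4 → 5, so m(4) = 5.
  α_5 = 5: Horner steps 5 → 2 → 6, so m(5) = 6.
  α_6 = 2: Horner steps 5 → 1 → 5, so m(2) = 5.
Codeword c = [3, 0, 6, 5, 6, 5] ∈ F_7^6.


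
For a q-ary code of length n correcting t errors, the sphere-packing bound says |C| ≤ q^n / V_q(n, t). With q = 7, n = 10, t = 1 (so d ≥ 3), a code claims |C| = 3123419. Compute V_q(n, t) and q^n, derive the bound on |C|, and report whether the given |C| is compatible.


V_q(n, t) = 61, q^n = 282475249, Hamming bound = 4630741, |C| = 3123419 ≤ bound (satisfied).

Step 1: Compute V_q(n, t) = Σ_{j=0}^1 C(n, j) (q−1)^j.
  j = 0: C(10,0)·(6)^0 = 1·1 = 1.
  j = 1: C(10,1)·(6)^1 = 10·6 = 60.
  V_q(n, t) = 1 + 60 = 61.
Step 2: q^n = 7^10 = 282475249.
Step 3: Hamming bound ⌊q^n / V_q(n,t)⌋ = ⌊282475249/61⌋ = 4630741.
Step 4: Compare |C| = 3123419 to 4630741: satisfied.
The claimed |C| lies below the Hamming bound.


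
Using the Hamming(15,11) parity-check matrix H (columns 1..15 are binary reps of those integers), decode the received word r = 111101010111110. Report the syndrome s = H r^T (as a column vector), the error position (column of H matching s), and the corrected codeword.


s = (0, 1, 0, 0)^T, error position = 4, corrected codeword c = 111001010111110

Compute s = H r^T mod 2 one row at a time:
  s_1 = 1 + 0 + 1 + 1 + 1 + 1 + 1 + 0 = 6 ≡ 0 (mod 2).
  s_2 = 1 + 0 + 1 + 0 + 1 + 1 + 1 + 0 = 5 ≡ 1 (mod 2).
  s_3 = 1 + 1 + 1 + 0 + 1 + 1 + 1 + 0 = 6 ≡ 0 (mod 2).
  s_4 = 1 + 1 + 0 + 0 + 0 + 1 + 1 + 0 = 4 ≡ 0 (mod 2).
s = (0, 1, 0, 0)^T — this equals column 4 of H (binary 0100), so error is at position 4.
Correct: flip bit 4 of r = 111101010111110 to get c = 111001010111110.


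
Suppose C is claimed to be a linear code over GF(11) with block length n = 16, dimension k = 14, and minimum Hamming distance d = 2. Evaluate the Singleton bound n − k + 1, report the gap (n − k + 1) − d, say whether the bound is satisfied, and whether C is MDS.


Singleton RHS = n − k + 1 = 3, slack = 1, bound satisfied, not MDS.

Singleton bound: d ≤ n − k + 1.
Here n = 16, k = 14, so n − k + 1 = 3.
Given d = 2, check d ≤ 3: YES.
Slack = (n − k + 1) − d = 1.
The code is NOT MDS (slack = 1 > 0).
Description: the claimed parameters are [16, 14, 2]_11; such a code would be non-MDS.


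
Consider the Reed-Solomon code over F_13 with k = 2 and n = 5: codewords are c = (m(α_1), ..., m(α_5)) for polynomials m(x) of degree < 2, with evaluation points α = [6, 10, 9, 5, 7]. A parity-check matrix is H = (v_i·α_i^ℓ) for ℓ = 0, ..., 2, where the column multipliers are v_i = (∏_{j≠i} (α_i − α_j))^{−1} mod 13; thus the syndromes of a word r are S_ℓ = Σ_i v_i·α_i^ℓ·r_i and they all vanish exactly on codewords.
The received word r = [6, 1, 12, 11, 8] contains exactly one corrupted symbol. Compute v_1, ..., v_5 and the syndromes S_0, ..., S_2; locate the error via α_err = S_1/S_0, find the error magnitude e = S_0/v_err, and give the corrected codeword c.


S = (7, 9, 6), error at position 4, error magnitude e = 7, c = [6, 1, 12, 4, 8].

Step 1: column multipliers v_i = (∏_{j≠i}(α_i − α_j))^{−1} mod 13.
  i = 1 (α = 6): (6−10)(6−9)(6−5)(6−7) = (−4)·(−3)·1·(−1) = −12 ≡ 1, so v_1 = 1^{−1} = 1 (mod 13).
  i = 2 (α = 10): (10−6)(10−9)(10−5)(10−7) = 4·1·5·3 = 60 ≡ 8, so v_2 = 8^{−1} = 5 (mod 13).
  i = 3 (α = 9): (9−6)(9−10)(9−5)(9−7) = 3·(−1)·4·2 = −24 ≡ 2, so v_3 = 2^{−1} = 7 (mod 13).
  i = 4 (α = 5): (5−6)(5−10)(5−9)(5−7) = (−1)·(−5)·(−4)·(−2) = 40 ≡ 1, so v_4 = 1^{−1} = 1 (mod 13).
  i = 5 (α = 7): (7−6)(7−10)(7−9)(7−5) = 1·(−3)·(−2)·2 = 12 ≡ 12, so v_5 = 12^{−1} = 12 (mod 13).
  v = [1, 5, 7, 1, 12].
Step 2: syndromes of r = [6, 1, 12, 11, 8] (all sums mod 13).
  S_0 = Σ v_i r_i = 1·6 + 5·1 + 7·12 + 1·11 + 12·8 = 202 ≡ 7.
  S_1 = Σ v_i α_i r_i = 1·6·6 + 5·10·1 + 7·9·12 + 1·5·11 + 12·7·8 = 1569 ≡ 9.
  α_i^2 mod 13 = [10, 9, 3, 12, 10].
  S_2 = Σ v_i α_i^2 r_i = 1·10·6 + 5·9·1 + 7·3·12 + 1·12·11 + 12·10·8 = 1449 ≡ 6.
  S = (7, 9, 6) ≠ 0, so r is not a codeword (an error is present).
Step 3: locate the error. For a single error e at position i, S_ℓ = v_i·e·α_i^ℓ, so α_err = S_1/S_0.
  S_0^{−1} = 7^{−1} = 2 (mod 13), so α_err = 9·2 = 18 ≡ 5 = α_4. Error position i = 4.
  Consistency check: S_2/S_1 = 6·3 = 18 ≡ 5 = α_err ✓ (single-error assumption holds).
Step 4: error magnitude e = S_0/v_4 = S_0·∏_{j≠4}(α_4 − α_j) = 7·1 = 7 ≡ 7 (mod 13).
Step 5: correct position 4: c_4 = r_4 − e = 11 − 7 ≡ 4 (mod 13). Hence c = [6, 1, 12, 4, 8].
  Check: interpolating c through the α_i gives m(x) = 7 + 2·x (degree < 2) with m(α_i) = c_i for every i, so c is indeed a codeword.


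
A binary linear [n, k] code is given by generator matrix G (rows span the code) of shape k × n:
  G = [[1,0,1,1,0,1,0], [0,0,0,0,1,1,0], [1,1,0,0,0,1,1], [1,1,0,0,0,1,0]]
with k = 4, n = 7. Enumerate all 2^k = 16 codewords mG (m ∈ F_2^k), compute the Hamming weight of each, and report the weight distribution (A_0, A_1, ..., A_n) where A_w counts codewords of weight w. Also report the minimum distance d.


Weight distribution: A_0 = 1, A_1 = 1, A_2 = 1, A_3 = 4, A_4 = 5, A_5 = 3, A_6 = 1. Minimum distance d = 1.

Enumerate all 2^4 = 16 messages m ∈ F_2^4.
For each, compute codeword c = mG in F_2^7, then tally its weight.
  m = 0000 → c = 0000000, weight = 0.
  m = 1000 → c = 1011010, weight = 4.
  m = 0100 → c = 0000110, weight = 2.
  m = 1100 → c = 1011100, weight = 4.
  m = 0010 → c = 1100011, weight = 4.
  m = 1010 → c = 0111001, weight = 4.
  m = 0110 → c = 1100101, weight = 4.
  m = 1110 → c = 0111111, weight = 6.
  m = 0001 → c = 1100010, weight = 3.
  m = 1001 → c = 0111000, weight = 3.
  m = 0101 → c = 1100100, weight = 3.
  m = 1101 → c = 0111110, weight = 5.
  m = 0011 → c = 0000001, weight = 1.
  m = 1011 → c = 1011011, weight = 5.
  m = 0111 → c = 0000111, weight = 3.
  m = 1111 → c = 1011101, weight = 5.
Tally weights:
  weight 0: 1 codewords.
  weight 1: 1 codewords.
  weight 2: 1 codewords.
  weight 3: 4 codewords.
  weight 4: 5 codewords.
  weight 5: 3 codewords.
  weight 6: 1 codewords.
Minimum distance d = smallest w > 0 with A_w > 0 = 1.
Sanity: Σ A_w = 16 = 2^4 = 16 ✓.


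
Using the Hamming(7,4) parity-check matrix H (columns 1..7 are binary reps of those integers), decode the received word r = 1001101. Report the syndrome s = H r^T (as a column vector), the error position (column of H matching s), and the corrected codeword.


s = (1, 1, 1)^T, error position = 7, corrected codeword c = 1001100

Compute s = H r^T mod 2 one row at a time:
  s_1 = 1 + 1 + 0 + 1 = 3 ≡ 1 (mod 2).
  s_2 = 0 + 0 + 0 + 1 = 1 ≡ 1 (mod 2).
  s_3 = 1 + 0 + 1 + 1 = 3 ≡ 1 (mod 2).
s = (1, 1, 1)^T — this equals column 7 of H (binary 111), so error is at position 7.
Correct: flip bit 7 of r = 1001101 to get c = 1001100.


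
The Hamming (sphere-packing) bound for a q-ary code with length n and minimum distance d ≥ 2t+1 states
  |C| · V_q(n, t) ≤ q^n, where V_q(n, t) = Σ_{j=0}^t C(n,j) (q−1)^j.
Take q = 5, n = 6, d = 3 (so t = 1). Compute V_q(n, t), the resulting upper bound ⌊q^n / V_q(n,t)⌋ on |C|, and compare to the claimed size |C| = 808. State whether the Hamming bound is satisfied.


V_q(n, t) = 25, q^n = 15625, Hamming bound = 625, |C| = 808 > bound (violated).

Step 1: Compute V_q(n, t) = Σ_{j=0}^1 C(n, j) (q−1)^j.
  j = 0: C(6,0)·(4)^0 = 1·1 = 1.
  j = 1: C(6,1)·(4)^1 = 6·4 = 24.
  V_q(n, t) = 1 + 24 = 25.
Step 2: q^n = 5^6 = 15625.
Step 3: Hamming bound ⌊q^n / V_q(n,t)⌋ = ⌊15625/25⌋ = 625.
Step 4: Compare |C| = 808 to 625: violated.
The claimed |C| lies above the Hamming bound, so no 5-ary code of length 6 with d ≥ 3 can have 808 codewords.


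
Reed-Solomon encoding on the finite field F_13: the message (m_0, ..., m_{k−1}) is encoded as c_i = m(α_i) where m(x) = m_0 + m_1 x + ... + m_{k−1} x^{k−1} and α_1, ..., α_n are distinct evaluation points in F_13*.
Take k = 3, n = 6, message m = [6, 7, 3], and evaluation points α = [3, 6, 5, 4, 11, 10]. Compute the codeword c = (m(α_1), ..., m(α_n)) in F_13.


c = [2, 0, 12, 4, 4, 12]

Message polynomial: m(x) = 6 + 7·x + 3·x^2 (mod 13).
For each evaluation point α_i, compute m(α_i) mod 13:
  α_1 = 3: Horner steps 3 → 3 → 2, so m(3) = 2.
  α_2 = 6: Horner steps 3 → 12 → 0, so m(6) = 0.
  α_3 = 5: Horner steps 3 → 9 → 12, so m(5) = 12.
  α_4 = 4: Horner steps 3 → 6 → 4, so m(4) = 4.
  α_5 = 11: Horner steps 3 → 1 → 4, so m(11) = 4.
  α_6 = 10: Horner steps 3 → 11 → 12, so m(10) = 12.
Codeword c = [2, 0, 12, 4, 4, 12] ∈ F_13^6.


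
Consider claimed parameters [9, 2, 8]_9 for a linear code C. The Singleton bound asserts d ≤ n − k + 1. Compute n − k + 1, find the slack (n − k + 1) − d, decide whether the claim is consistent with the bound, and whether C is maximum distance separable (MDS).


Singleton RHS = n − k + 1 = 8, slack = 0, bound satisfied, MDS.

Singleton bound: d ≤ n − k + 1.
Here n = 9, k = 2, so n − k + 1 = 8.
Given d = 8, check d ≤ 8: YES.
Slack = (n − k + 1) − d = 0.
The code is MDS (slack = 0).
Description: the claimed parameters are [9, 2, 8]_9; such a code would be MDS (meets Singleton bound).


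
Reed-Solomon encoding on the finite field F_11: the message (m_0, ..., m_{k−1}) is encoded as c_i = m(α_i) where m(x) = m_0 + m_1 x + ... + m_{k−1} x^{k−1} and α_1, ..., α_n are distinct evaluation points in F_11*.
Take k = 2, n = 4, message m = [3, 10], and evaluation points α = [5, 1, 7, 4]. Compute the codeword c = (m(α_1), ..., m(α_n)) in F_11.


c = [9, 2, 7, 10]

Message polynomial: m(x) = 3 + 10·x (mod 11).
For each evaluation point α_i, compute m(α_i) mod 11:
  α_1 = 5: Horner steps 10 → 9, so m(5) = 9.
  α_2 = 1: Horner steps 10 → 2, so m(1) = 2.
  α_3 = 7: Horner steps 10 → 7, so m(7) = 7.
  α_4 = 4: Horner steps 10 → 10, so m(4) = 10.
Codeword c = [9, 2, 7, 10] ∈ F_11^4.


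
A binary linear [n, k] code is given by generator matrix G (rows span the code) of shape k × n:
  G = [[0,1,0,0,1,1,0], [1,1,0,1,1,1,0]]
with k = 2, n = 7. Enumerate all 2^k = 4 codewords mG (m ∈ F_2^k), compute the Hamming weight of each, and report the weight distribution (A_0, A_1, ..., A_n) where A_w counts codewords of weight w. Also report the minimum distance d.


Weight distribution: A_0 = 1, A_2 = 1, A_3 = 1, A_5 = 1. Minimum distance d = 2.

Enumerate all 2^2 = 4 messages m ∈ F_2^2.
For each, compute codeword c = mG in F_2^7, then tally its weight.
  m = 00 → c = 0000000, weight = 0.
  m = 10 → c = 0100110, weight = 3.
  m = 01 → c = 1101110, weight = 5.
  m = 11 → c = 1001000, weight = 2.
Tally weights:
  weight 0: 1 codewords.
  weight 2: 1 codewords.
  weight 3: 1 codewords.
  weight 5: 1 codewords.
Minimum distance d = smallest w > 0 with A_w > 0 = 2.
Sanity: Σ A_w = 4 = 2^2 = 4 ✓.


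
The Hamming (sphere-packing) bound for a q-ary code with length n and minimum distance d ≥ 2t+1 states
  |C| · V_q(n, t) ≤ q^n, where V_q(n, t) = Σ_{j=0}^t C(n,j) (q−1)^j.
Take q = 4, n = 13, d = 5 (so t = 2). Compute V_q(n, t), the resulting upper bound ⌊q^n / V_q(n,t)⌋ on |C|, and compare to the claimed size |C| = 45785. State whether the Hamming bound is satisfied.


V_q(n, t) = 742, q^n = 67108864, Hamming bound = 90443, |C| = 45785 ≤ bound (satisfied).

Step 1: Compute V_q(n, t) = Σ_{j=0}^2 C(n, j) (q−1)^j.
  j = 0: C(13,0)·(3)^0 = 1·1 = 1.
  j = 1: C(13,1)·(3)^1 = 13·3 = 39.
  j = 2: C(13,2)·(3)^2 = 78·9 = 702.
  V_q(n, t) = 1 + 39 + 702 = 742.
Step 2: q^n = 4^13 = 67108864.
Step 3: Hamming bound ⌊q^n / V_q(n,t)⌋ = ⌊67108864/742⌋ = 90443.
Step 4: Compare |C| = 45785 to 90443: satisfied.
The claimed |C| lies below the Hamming bound.


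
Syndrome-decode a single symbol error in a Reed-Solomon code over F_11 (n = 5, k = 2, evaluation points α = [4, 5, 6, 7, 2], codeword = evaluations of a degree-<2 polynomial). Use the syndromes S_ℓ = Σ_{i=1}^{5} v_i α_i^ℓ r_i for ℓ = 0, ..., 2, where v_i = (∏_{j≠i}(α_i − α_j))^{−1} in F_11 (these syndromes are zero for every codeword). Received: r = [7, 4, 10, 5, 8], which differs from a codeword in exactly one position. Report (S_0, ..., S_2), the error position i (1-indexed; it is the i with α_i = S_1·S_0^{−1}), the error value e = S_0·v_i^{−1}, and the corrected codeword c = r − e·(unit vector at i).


S = (2, 8, 10), error at position 1, error magnitude e = 9, c = [9, 4, 10, 5, 8].

Step 1: column multipliers v_i = (∏_{j≠i}(α_i − α_j))^{−1} mod 11.
  i = 1 (α = 4): (4−5)(4−6)(4−7)(4−2) = (−1)·(−2)·(−3)·2 = −12 ≡ 10, so v_1 = 10^{−1} = 10 (mod 11).
  i = 2 (α = 5): (5−4)(5−6)(5−7)(5−2) = 1·(−1)·(−2)·3 = 6 ≡ 6, so v_2 = 6^{−1} = 2 (mod 11).
  i = 3 (α = 6): (6−4)(6−5)(6−7)(6−2) = 2·1·(−1)·4 = −8 ≡ 3, so v_3 = 3^{−1} = 4 (mod 11).
  i = 4 (α = 7): (7−4)(7−5)(7−6)(7−2) = 3·2·1·5 = 30 ≡ 8, so v_4 = 8^{−1} = 7 (mod 11).
  i = 5 (α = 2): (2−4)(2−5)(2−6)(2−7) = (−2)·(−3)·(−4)·(−5) = 120 ≡ 10, so v_5 = 10^{−1} = 10 (mod 11).
  v = [10, 2, 4, 7, 10].
Step 2: syndromes of r = [7, 4, 10, 5, 8] (all sums mod 11).
  S_0 = Σ v_i r_i = 10·7 + 2·4 + 4·10 + 7·5 + 10·8 = 233 ≡ 2.
  S_1 = Σ v_i α_i r_i = 10·4·7 + 2·5·4 + 4·6·10 + 7·7·5 + 10·2·8 = 965 ≡ 8.
  α_i^2 mod 11 = [5, 3, 3, 5, 4].
  S_2 = Σ v_i α_i^2 r_i = 10·5·7 + 2·3·4 + 4·3·10 + 7·5·5 + 10·4·8 = 989 ≡ 10.
  S = (2, 8, 10) ≠ 0, so r is not a codeword (an error is present).
Step 3: locate the error. For a single error e at position i, S_ℓ = v_i·e·α_i^ℓ, so α_err = S_1/S_0.
  S_0^{−1} = 2^{−1} = 6 (mod 11), so α_err = 8·6 = 48 ≡ 4 = α_1. Error position i = 1.
  Consistency check: S_2/S_1 = 10·7 = 70 ≡ 4 = α_err ✓ (single-error assumption holds).
Step 4: error magnitude e = S_0/v_1 = S_0·∏_{j≠1}(α_1 − α_j) = 2·10 = 20 ≡ 9 (mod 11).
Step 5: correct position 1: c_1 = r_1 − e = 7 − 9 ≡ 9 (mod 11). Hence c = [9, 4, 10, 5, 8].
  Check: interpolating c through the α_i gives m(x) = 7 + 6·x (degree < 2) with m(α_i) = c_i for every i, so c is indeed a codeword.


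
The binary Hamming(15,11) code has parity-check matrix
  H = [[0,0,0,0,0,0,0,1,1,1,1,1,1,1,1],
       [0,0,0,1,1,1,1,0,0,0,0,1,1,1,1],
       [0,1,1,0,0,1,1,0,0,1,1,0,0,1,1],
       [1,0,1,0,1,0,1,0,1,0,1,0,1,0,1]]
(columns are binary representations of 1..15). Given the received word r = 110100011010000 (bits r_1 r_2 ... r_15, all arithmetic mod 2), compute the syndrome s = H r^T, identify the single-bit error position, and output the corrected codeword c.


s = (1, 1, 0, 1)^T, error position = 13, corrected codeword c = 110100011010100

Compute s = H r^T mod 2 one row at a time:
  s_1 = 1 + 1 + 0 + 1 + 0 + 0 + 0 + 0 = 3 ≡ 1 (mod 2).
  s_2 = 1 + 0 + 0 + 0 + 0 + 0 + 0 + 0 = 1 ≡ 1 (mod 2).
  s_3 = 1 + 0 + 0 + 0 + 0 + 1 + 0 + 0 = 2 ≡ 0 (mod 2).
  s_4 = 1 + 0 + 0 + 0 + 1 + 1 + 0 + 0 = 3 ≡ 1 (mod 2).
s = (1, 1, 0, 1)^T — this equals column 13 of H (binary 1101), so error is at position 13.
Correct: flip bit 13 of r = 110100011010000 to get c = 110100011010100.


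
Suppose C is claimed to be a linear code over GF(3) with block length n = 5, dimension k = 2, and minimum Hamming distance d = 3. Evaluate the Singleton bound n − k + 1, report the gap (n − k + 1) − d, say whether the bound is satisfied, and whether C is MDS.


Singleton RHS = n − k + 1 = 4, slack = 1, bound satisfied, not MDS.

Singleton bound: d ≤ n − k + 1.
Here n = 5, k = 2, so n − k + 1 = 4.
Given d = 3, check d ≤ 4: YES.
Slack = (n − k + 1) − d = 1.
The code is NOT MDS (slack = 1 > 0).
Description: the claimed parameters are [5, 2, 3]_3; such a code would be non-MDS.
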